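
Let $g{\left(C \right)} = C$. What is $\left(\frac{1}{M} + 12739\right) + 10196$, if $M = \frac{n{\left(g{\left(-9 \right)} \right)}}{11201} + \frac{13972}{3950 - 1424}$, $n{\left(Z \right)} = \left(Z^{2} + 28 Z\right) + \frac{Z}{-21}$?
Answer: $\frac{12528188654841}{546243280} \approx 22935.0$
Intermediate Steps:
$n{\left(Z \right)} = Z^{2} + \frac{587 Z}{21}$ ($n{\left(Z \right)} = \left(Z^{2} + 28 Z\right) + Z \left(- \frac{1}{21}\right) = \left(Z^{2} + 28 Z\right) - \frac{Z}{21} = Z^{2} + \frac{587 Z}{21}$)
$M = \frac{546243280}{99028041}$ ($M = \frac{\frac{1}{21} \left(-9\right) \left(587 + 21 \left(-9\right)\right)}{11201} + \frac{13972}{3950 - 1424} = \frac{1}{21} \left(-9\right) \left(587 - 189\right) \frac{1}{11201} + \frac{13972}{2526} = \frac{1}{21} \left(-9\right) 398 \cdot \frac{1}{11201} + 13972 \cdot \frac{1}{2526} = \left(- \frac{1194}{7}\right) \frac{1}{11201} + \frac{6986}{1263} = - \frac{1194}{78407} + \frac{6986}{1263} = \frac{546243280}{99028041} \approx 5.516$)
$\left(\frac{1}{M} + 12739\right) + 10196 = \left(\frac{1}{\frac{546243280}{99028041}} + 12739\right) + 10196 = \left(\frac{99028041}{546243280} + 12739\right) + 10196 = \frac{6958692171961}{546243280} + 10196 = \frac{12528188654841}{546243280}$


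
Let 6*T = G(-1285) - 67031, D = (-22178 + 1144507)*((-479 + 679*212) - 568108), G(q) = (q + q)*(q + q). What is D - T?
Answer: -2859514523255/6 ≈ -4.7659e+11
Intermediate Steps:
G(q) = 4*q² (G(q) = (2*q)*(2*q) = 4*q²)
D = -476584664231 (D = 1122329*((-479 + 143948) - 568108) = 1122329*(143469 - 568108) = 1122329*(-424639) = -476584664231)
T = 6537869/6 (T = (4*(-1285)² - 67031)/6 = (4*1651225 - 1*67031)/6 = (6604900 - 67031)/6 = (⅙)*6537869 = 6537869/6 ≈ 1.0896e+6)
D - T = -476584664231 - 1*6537869/6 = -476584664231 - 6537869/6 = -2859514523255/6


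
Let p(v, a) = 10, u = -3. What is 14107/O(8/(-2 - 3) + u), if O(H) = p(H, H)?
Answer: 14107/10 ≈ 1410.7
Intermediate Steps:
O(H) = 10
14107/O(8/(-2 - 3) + u) = 14107/10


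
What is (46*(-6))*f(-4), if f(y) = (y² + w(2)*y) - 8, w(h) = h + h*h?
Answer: 4416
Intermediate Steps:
w(h) = h + h²
f(y) = -8 + y² + 6*y (f(y) = (y² + (2*(1 + 2))*y) - 8 = (y² + (2*3)*y) - 8 = (y² + 6*y) - 8 = -8 + y² + 6*y)
(46*(-6))*f(-4) = (46*(-6))*(-8 + (-4)² + 6*(-4)) = -276*(-8 + 16 - 24) = -276*(-16) = 4416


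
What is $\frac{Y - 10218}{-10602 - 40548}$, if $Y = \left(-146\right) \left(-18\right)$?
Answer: $\frac{23}{155} \approx 0.14839$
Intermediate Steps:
$Y = 2628$
$\frac{Y - 10218}{-10602 - 40548} = \frac{2628 - 10218}{-10602 - 40548} = - \frac{7590}{-51150} = \left(-7590\right) \left(- \frac{1}{51150}\right) = \frac{23}{155}$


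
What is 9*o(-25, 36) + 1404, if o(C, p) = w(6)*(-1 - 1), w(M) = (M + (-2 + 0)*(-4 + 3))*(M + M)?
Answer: -324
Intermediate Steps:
w(M) = 2*M*(2 + M) (w(M) = (M - 2*(-1))*(2*M) = (M + 2)*(2*M) = (2 + M)*(2*M) = 2*M*(2 + M))
o(C, p) = -192 (o(C, p) = (2*6*(2 + 6))*(-1 - 1) = (2*6*8)*(-2) = 96*(-2) = -192)
9*o(-25, 36) + 1404 = 9*(-192) + 1404 = -1728 + 1404 = -324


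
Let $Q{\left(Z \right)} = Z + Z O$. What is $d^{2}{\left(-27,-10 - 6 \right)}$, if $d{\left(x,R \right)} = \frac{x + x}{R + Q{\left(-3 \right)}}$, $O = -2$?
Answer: $\frac{2916}{169} \approx 17.254$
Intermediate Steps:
$Q{\left(Z \right)} = - Z$ ($Q{\left(Z \right)} = Z + Z \left(-2\right) = Z - 2 Z = - Z$)
$d{\left(x,R \right)} = \frac{2 x}{3 + R}$ ($d{\left(x,R \right)} = \frac{x + x}{R - -3} = \frac{2 x}{R + 3} = \frac{2 x}{3 + R}$)
$d^{2}{\left(-27,-10 - 6 \right)} = \left(2 \left(-27\right) \frac{1}{3 - 16}\right)^{2} = \left(2 \left(-27\right) \frac{1}{-13}\right)^{2} = \left(2 \left(-27\right) \left(- \frac{1}{13}\right)\right)^{2} = \left(\frac{54}{13}\right)^{2} = \frac{2916}{169}$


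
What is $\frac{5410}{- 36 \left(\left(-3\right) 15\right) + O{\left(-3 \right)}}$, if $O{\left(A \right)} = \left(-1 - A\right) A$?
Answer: $\frac{2705}{807} \approx 3.3519$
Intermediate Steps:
$O{\left(A \right)} = A \left(-1 - A\right)$
$\frac{5410}{- 36 \left(\left(-3\right) 15\right) + O{\left(-3 \right)}} = \frac{5410}{- 36 \left(\left(-3\right) 15\right) - - 3 \left(1 - 3\right)} = \frac{5410}{\left(-36\right) \left(-45\right) - \left(-3\right) \left(-2\right)} = \frac{5410}{1620 - 6} = \frac{5410}{1614} = 5410 \cdot \frac{1}{1614} = \frac{2705}{807}$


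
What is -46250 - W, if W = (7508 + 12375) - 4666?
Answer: -61467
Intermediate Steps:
W = 15217 (W = 19883 - 4666 = 15217)
-46250 - W = -46250 - 1*15217 = -46250 - 15217 = -61467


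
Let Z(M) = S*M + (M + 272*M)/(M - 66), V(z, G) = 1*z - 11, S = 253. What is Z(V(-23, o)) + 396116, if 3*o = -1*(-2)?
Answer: 19380341/50 ≈ 3.8761e+5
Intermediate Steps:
o = 2/3 (o = (-1*(-2))/3 = (1/3)*2 = 2/3 ≈ 0.66667)
V(z, G) = -11 + z (V(z, G) = z - 11 = -11 + z)
Z(M) = 253*M + 273*M/(-66 + M) (Z(M) = 253*M + (M + 272*M)/(M - 66) = 253*M + (273*M)/(-66 + M) = 253*M + 273*M/(-66 + M))
Z(V(-23, o)) + 396116 = (-11 - 23)*(-16425 + 253*(-11 - 23))/(-66 + (-11 - 23)) + 396116 = -34*(-16425 + 253*(-34))/(-66 - 34) + 396116 = -34*(-16425 - 8602)/(-100) + 396116 = -34*(-1/100)*(-25027) + 396116 = -425459/50 + 396116 = 19380341/50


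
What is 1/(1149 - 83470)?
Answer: -1/82321 ≈ -1.2148e-5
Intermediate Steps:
1/(1149 - 83470) = 1/(-82321) = -1/82321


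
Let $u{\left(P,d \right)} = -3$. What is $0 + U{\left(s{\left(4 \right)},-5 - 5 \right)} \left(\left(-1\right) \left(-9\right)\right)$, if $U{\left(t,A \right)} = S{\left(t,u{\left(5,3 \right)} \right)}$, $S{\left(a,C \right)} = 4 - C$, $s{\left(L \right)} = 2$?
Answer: $63$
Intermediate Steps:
$U{\left(t,A \right)} = 7$ ($U{\left(t,A \right)} = 4 - -3 = 4 + 3 = 7$)
$0 + U{\left(s{\left(4 \right)},-5 - 5 \right)} \left(\left(-1\right) \left(-9\right)\right) = 0 + 7 \left(\left(-1\right) \left(-9\right)\right) = 0 + 7 \cdot 9 = 0 + 63 = 63$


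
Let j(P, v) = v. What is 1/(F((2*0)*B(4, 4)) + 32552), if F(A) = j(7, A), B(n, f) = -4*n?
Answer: 1/32552 ≈ 3.0720e-5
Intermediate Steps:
F(A) = A
1/(F((2*0)*B(4, 4)) + 32552) = 1/((2*0)*(-4*4) + 32552) = 1/(0*(-16) + 32552) = 1/(0 + 32552) = 1/32552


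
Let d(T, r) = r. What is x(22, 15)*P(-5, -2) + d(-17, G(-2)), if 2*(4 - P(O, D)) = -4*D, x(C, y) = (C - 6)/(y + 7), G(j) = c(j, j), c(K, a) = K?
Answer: -2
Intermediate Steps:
G(j) = j
x(C, y) = (-6 + C)/(7 + y)
P(O, D) = 4 + 2*D (P(O, D) = 4 - (-2)*D = 4 + 2*D)
x(22, 15)*P(-5, -2) + d(-17, G(-2)) = ((-6 + 22)/(7 + 15))*(4 + 2*(-2)) - 2 = (16/22)*(4 - 4) - 2 = ((1/22)*16)*0 - 2 = (8/11)*0 - 2 = 0 - 2 = -2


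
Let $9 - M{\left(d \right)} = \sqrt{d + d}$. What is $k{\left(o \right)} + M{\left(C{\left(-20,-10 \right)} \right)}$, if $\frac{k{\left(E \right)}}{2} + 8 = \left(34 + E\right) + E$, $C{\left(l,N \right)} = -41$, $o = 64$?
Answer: $317 - i \sqrt{82} \approx 317.0 - 9.0554 i$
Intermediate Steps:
$k{\left(E \right)} = 52 + 4 E$ ($k{\left(E \right)} = -16 + 2 \left(\left(34 + E\right) + E\right) = -16 + 2 \left(34 + 2 E\right) = -16 + \left(68 + 4 E\right) = 52 + 4 E$)
$M{\left(d \right)} = 9 - \sqrt{2} \sqrt{d}$ ($M{\left(d \right)} = 9 - \sqrt{d + d} = 9 - \sqrt{2 d} = 9 - \sqrt{2} \sqrt{d}$)
$k{\left(o \right)} + M{\left(C{\left(-20,-10 \right)} \right)} = \left(52 + 4 \cdot 64\right) + \left(9 - \sqrt{2} \sqrt{-41}\right) = \left(52 + 256\right) + \left(9 - \sqrt{2} i \sqrt{41}\right) = 308 + \left(9 - i \sqrt{82}\right) = 317 - i \sqrt{82}$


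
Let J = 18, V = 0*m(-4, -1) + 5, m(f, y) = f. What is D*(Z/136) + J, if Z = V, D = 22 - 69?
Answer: 2213/136 ≈ 16.272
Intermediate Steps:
D = -47
V = 5 (V = 0*(-4) + 5 = 0 + 5 = 5)
Z = 5
D*(Z/136) + J = -235/136 + 18 = 2213/136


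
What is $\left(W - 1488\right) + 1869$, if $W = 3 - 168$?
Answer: $216$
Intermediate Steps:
$W = -165$ ($W = 3 - 168 = -165$)
$\left(W - 1488\right) + 1869 = \left(-165 - 1488\right) + 1869 = -1653 + 1869 = 216$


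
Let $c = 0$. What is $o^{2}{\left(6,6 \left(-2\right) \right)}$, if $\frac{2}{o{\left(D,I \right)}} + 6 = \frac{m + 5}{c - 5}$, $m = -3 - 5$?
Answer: $\frac{100}{729} \approx 0.13717$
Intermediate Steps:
$m = -8$
$o{\left(D,I \right)} = - \frac{10}{27}$ ($o{\left(D,I \right)} = \frac{2}{-6 + \frac{-8 + 5}{0 - 5}} = \frac{2}{-6 - \frac{3}{-5}} = \frac{2}{-6 - - \frac{3}{5}} = \frac{2}{-6 + \frac{3}{5}} = \frac{2}{- \frac{27}{5}} = 2 \left(- \frac{5}{27}\right) = - \frac{10}{27}$)
$o^{2}{\left(6,6 \left(-2\right) \right)} = \left(- \frac{10}{27}\right)^{2} = \frac{100}{729}$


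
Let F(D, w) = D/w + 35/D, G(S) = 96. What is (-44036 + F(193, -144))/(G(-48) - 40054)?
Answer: 1223880721/1110512736 ≈ 1.1021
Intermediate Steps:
F(D, w) = 35/D + D/w
(-44036 + F(193, -144))/(G(-48) - 40054) = (-44036 + (35/193 + 193/(-144)))/(96 - 40054) = (-44036 + (35*(1/193) + 193*(-1/144)))/(-39958) = (-44036 + (35/193 - 193/144))*(-1/39958) = (-44036 - 32209/27792)*(-1/39958) = -1223880721/27792*(-1/39958) = 1223880721/1110512736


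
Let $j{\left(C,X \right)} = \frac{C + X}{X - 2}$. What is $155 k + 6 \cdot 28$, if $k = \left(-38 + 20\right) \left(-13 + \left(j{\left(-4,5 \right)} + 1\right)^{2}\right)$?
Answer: $31478$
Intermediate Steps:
$j{\left(C,X \right)} = \frac{C + X}{-2 + X}$
$k = 202$ ($k = \left(-38 + 20\right) \left(-13 + \left(\frac{-4 + 5}{-2 + 5} + 1\right)^{2}\right) = - 18 \left(-13 + \left(\frac{1}{3} \cdot 1 + 1\right)^{2}\right) = - 18 \left(-13 + \left(\frac{1}{3} + 1\right)^{2}\right) = - 18 \left(-13 + \left(\frac{4}{3}\right)^{2}\right) = - 18 \left(-13 + \frac{16}{9}\right) = \left(-18\right) \left(- \frac{101}{9}\right) = 202$)
$155 k + 6 \cdot 28 = 155 \cdot 202 + 6 \cdot 28 = 31310 + 168 = 31478$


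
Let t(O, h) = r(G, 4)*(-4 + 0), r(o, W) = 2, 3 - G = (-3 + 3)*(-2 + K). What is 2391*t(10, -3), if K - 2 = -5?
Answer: -19128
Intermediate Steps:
K = -3 (K = 2 - 5 = -3)
G = 3 (G = 3 - (-3 + 3)*(-2 - 3) = 3 - 0*(-5) = 3 - 1*0 = 3 + 0 = 3)
t(O, h) = -8 (t(O, h) = 2*(-4 + 0) = 2*(-4) = -8)
2391*t(10, -3) = 2391*(-8) = -19128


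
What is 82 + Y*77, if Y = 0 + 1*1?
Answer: 159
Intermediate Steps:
Y = 1 (Y = 0 + 1 = 1)
82 + Y*77 = 82 + 1*77 = 82 + 77 = 159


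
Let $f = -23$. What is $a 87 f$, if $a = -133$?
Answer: $266133$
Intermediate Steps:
$a 87 f = \left(-133\right) 87 \left(-23\right) = \left(-11571\right) \left(-23\right) = 266133$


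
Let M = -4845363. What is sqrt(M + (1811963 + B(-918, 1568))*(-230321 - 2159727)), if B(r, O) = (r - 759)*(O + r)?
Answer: 7*I*sqrt(35212480963) ≈ 1.3136e+6*I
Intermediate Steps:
B(r, O) = (-759 + r)*(O + r)
sqrt(M + (1811963 + B(-918, 1568))*(-230321 - 2159727)) = sqrt(-4845363 + (1811963 + ((-918)**2 - 759*1568 - 759*(-918) + 1568*(-918)))*(-230321 - 2159727)) = sqrt(-4845363 + (1811963 + (842724 - 1190112 + 696762 - 1439424))*(-2390048)) = sqrt(-4845363 + (1811963 - 1090050)*(-2390048)) = sqrt(-4845363 + 721913*(-2390048)) = sqrt(-4845363 - 1725406721824) = sqrt(-1725411567187) = 7*I*sqrt(35212480963)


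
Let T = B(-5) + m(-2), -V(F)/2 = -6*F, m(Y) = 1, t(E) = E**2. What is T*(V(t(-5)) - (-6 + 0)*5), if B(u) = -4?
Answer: -990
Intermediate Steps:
V(F) = 12*F (V(F) = -(-12)*F = 12*F)
T = -3 (T = -4 + 1 = -3)
T*(V(t(-5)) - (-6 + 0)*5) = -3*(12*(-5)**2 - (-6 + 0)*5) = -3*(12*25 - (-6)*5) = -3*(300 - 1*(-30)) = -3*(300 + 30) = -3*330 = -990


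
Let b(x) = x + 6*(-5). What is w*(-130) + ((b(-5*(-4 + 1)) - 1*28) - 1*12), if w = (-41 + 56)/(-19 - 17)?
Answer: -⅚ ≈ -0.83333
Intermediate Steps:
b(x) = -30 + x (b(x) = x - 30 = -30 + x)
w = -5/12 (w = 15/(-36) = 15*(-1/36) = -5/12 ≈ -0.41667)
w*(-130) + ((b(-5*(-4 + 1)) - 1*28) - 1*12) = -5/12*(-130) + (((-30 - 5*(-4 + 1)) - 1*28) - 1*12) = 325/6 + (((-30 - 5*(-3)) - 28) - 12) = 325/6 + (((-30 + 15) - 28) - 12) = 325/6 + ((-15 - 28) - 12) = 325/6 + (-43 - 12) = 325/6 - 55 = -⅚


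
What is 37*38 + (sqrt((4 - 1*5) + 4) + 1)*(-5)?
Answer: 1401 - 5*sqrt(3) ≈ 1392.3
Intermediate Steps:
37*38 + (sqrt((4 - 1*5) + 4) + 1)*(-5) = 1406 + (sqrt((4 - 5) + 4) + 1)*(-5) = 1406 + (sqrt(-1 + 4) + 1)*(-5) = 1406 + (sqrt(3) + 1)*(-5) = 1406 + (1 + sqrt(3))*(-5) = 1406 + (-5 - 5*sqrt(3)) = 1401 - 5*sqrt(3)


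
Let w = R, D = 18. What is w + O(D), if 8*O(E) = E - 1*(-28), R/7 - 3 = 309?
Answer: 8759/4 ≈ 2189.8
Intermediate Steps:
R = 2184 (R = 21 + 7*309 = 21 + 2163 = 2184)
w = 2184
O(E) = 7/2 + E/8 (O(E) = (E - 1*(-28))/8 = (E + 28)/8 = (28 + E)/8 = 7/2 + E/8)
w + O(D) = 2184 + (7/2 + (⅛)*18) = 2184 + (7/2 + 9/4) = 2184 + 23/4 = 8759/4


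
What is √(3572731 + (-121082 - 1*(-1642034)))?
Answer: √5093683 ≈ 2256.9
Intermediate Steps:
√(3572731 + (-121082 - 1*(-1642034))) = √(3572731 + (-121082 + 1642034)) = √(3572731 + 1520952) = √5093683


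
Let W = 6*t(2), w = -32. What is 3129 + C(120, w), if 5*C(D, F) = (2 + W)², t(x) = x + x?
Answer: 16321/5 ≈ 3264.2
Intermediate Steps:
t(x) = 2*x
W = 24 (W = 6*(2*2) = 6*4 = 24)
C(D, F) = 676/5 (C(D, F) = (2 + 24)²/5 = (⅕)*26² = (⅕)*676 = 676/5)
3129 + C(120, w) = 3129 + 676/5 = 16321/5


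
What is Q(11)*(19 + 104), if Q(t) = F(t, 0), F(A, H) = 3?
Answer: 369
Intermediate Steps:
Q(t) = 3
Q(11)*(19 + 104) = 3*(19 + 104) = 3*123 = 369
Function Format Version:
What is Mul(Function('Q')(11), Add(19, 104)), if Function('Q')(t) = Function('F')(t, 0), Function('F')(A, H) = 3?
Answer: 369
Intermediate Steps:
Function('Q')(t) = 3
Mul(Function('Q')(11), Add(19, 104)) = Mul(3, Add(19, 104)) = Mul(3, 123) = 369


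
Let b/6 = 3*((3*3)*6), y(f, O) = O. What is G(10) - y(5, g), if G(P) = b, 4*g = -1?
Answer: 3889/4 ≈ 972.25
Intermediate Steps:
g = -¼ (g = (¼)*(-1) = -¼ ≈ -0.25000)
b = 972 (b = 6*(3*((3*3)*6)) = 6*(3*(9*6)) = 6*(3*54) = 6*162 = 972)
G(P) = 972
G(10) - y(5, g) = 972 - 1*(-¼) = 972 + ¼ = 3889/4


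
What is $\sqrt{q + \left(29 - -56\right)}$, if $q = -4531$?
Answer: $3 i \sqrt{494} \approx 66.678 i$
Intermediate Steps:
$\sqrt{q + \left(29 - -56\right)} = \sqrt{-4531 + \left(29 - -56\right)} = \sqrt{-4531 + \left(29 + 56\right)} = \sqrt{-4531 + 85} = \sqrt{-4446} = 3 i \sqrt{494}$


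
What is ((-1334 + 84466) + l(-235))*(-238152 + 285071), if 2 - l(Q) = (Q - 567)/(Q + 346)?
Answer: 433000249244/111 ≈ 3.9009e+9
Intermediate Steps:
l(Q) = 2 - (-567 + Q)/(346 + Q) (l(Q) = 2 - (Q - 567)/(Q + 346) = 2 - (-567 + Q)/(346 + Q))
((-1334 + 84466) + l(-235))*(-238152 + 285071) = ((-1334 + 84466) + (1259 - 235)/(346 - 235))*(-238152 + 285071) = (83132 + 1024/111)*46919 = (9228676/111)*46919 = 433000249244/111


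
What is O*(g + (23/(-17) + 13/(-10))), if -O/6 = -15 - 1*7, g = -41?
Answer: -489786/85 ≈ -5762.2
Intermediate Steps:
O = 132 (O = -6*(-15 - 1*7) = -6*(-15 - 7) = -6*(-22) = 132)
O*(g + (23/(-17) + 13/(-10))) = 132*(-41 + (23/(-17) + 13/(-10))) = 132*(-41 + (23*(-1/17) + 13*(-1/10))) = 132*(-41 + (-23/17 - 13/10)) = 132*(-41 - 451/170) = 132*(-7421/170) = -489786/85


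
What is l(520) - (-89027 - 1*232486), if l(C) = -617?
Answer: 320896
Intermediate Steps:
l(520) - (-89027 - 1*232486) = -617 - (-89027 - 1*232486) = -617 - (-89027 - 232486) = -617 - 1*(-321513) = -617 + 321513 = 320896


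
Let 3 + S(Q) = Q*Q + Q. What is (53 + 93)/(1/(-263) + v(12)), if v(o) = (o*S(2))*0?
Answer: -38398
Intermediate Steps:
S(Q) = -3 + Q + Q² (S(Q) = -3 + (Q*Q + Q) = -3 + (Q² + Q) = -3 + (Q + Q²) = -3 + Q + Q²)
v(o) = 0 (v(o) = (o*(-3 + 2 + 2²))*0 = (o*(-3 + 2 + 4))*0 = (o*3)*0 = (3*o)*0 = 0)
(53 + 93)/(1/(-263) + v(12)) = (53 + 93)/(1/(-263) + 0) = 146/(-1/263 + 0) = 146/(-1/263) = 146*(-263) = -38398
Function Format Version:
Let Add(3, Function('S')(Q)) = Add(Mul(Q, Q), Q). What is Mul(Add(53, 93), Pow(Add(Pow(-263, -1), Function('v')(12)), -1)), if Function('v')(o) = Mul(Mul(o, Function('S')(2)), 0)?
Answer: -38398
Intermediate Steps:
Function('S')(Q) = Add(-3, Q, Pow(Q, 2)) (Function('S')(Q) = Add(-3, Add(Mul(Q, Q), Q)) = Add(-3, Add(Pow(Q, 2), Q)) = Add(-3, Add(Q, Pow(Q, 2))) = Add(-3, Q, Pow(Q, 2)))
Function('v')(o) = 0 (Function('v')(o) = Mul(Mul(o, Add(-3, 2, Pow(2, 2))), 0) = Mul(Mul(o, Add(-3, 2, 4)), 0) = Mul(Mul(o, 3), 0) = Mul(Mul(3, o), 0) = 0)
Mul(Add(53, 93), Pow(Add(Pow(-263, -1), Function('v')(12)), -1)) = Mul(Add(53, 93), Pow(Add(Pow(-263, -1), 0), -1)) = Mul(146, Pow(Add(Rational(-1, 263), 0), -1)) = Mul(146, Pow(Rational(-1, 263), -1)) = Mul(146, -263) = -38398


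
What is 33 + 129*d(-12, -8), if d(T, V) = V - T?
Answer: 549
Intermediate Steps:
33 + 129*d(-12, -8) = 33 + 129*(-8 - 1*(-12)) = 33 + 129*(-8 + 12) = 33 + 129*4 = 33 + 516 = 549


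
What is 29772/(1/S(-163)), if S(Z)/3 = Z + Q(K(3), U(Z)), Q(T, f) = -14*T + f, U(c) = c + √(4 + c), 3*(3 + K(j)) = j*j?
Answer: -29117016 + 89316*I*√159 ≈ -2.9117e+7 + 1.1262e+6*I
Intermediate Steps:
K(j) = -3 + j²/3 (K(j) = -3 + (j*j)/3 = -3 + j²/3)
Q(T, f) = f - 14*T
S(Z) = 3*√(4 + Z) + 6*Z (S(Z) = 3*(Z + ((Z + √(4 + Z)) - 14*(-3 + (⅓)*3²))) = 3*(Z + ((Z + √(4 + Z)) - 14*(-3 + (⅓)*9))) = 3*(Z + ((Z + √(4 + Z)) - 14*(-3 + 3))) = 3*(Z + ((Z + √(4 + Z)) - 14*0)) = 3*(Z + ((Z + √(4 + Z)) + 0)) = 3*(Z + (Z + √(4 + Z))) = 3*(√(4 + Z) + 2*Z) = 3*√(4 + Z) + 6*Z)
29772/(1/S(-163)) = 29772/(1/(3*√(4 - 163) + 6*(-163))) = 29772/(1/(3*√(-159) - 978)) = 29772/(1/(3*(I*√159) - 978)) = 29772/(1/(3*I*√159 - 978)) = 29772/(1/(-978 + 3*I*√159)) = 29772*(-978 + 3*I*√159) = -29117016 + 89316*I*√159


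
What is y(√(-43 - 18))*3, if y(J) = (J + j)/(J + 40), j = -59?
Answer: -627/151 + 27*I*√61/151 ≈ -4.1523 + 1.3965*I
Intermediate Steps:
y(J) = (-59 + J)/(40 + J) (y(J) = (J - 59)/(J + 40) = (-59 + J)/(40 + J))
y(√(-43 - 18))*3 = ((-59 + √(-43 - 18))/(40 + √(-43 - 18)))*3 = ((-59 + √(-61))/(40 + √(-61)))*3 = ((-59 + I*√61)/(40 + I*√61))*3 = 3*(-59 + I*√61)/(40 + I*√61)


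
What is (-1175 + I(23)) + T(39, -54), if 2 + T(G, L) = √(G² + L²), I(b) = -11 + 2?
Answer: -1186 + 3*√493 ≈ -1119.4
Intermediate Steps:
I(b) = -9
T(G, L) = -2 + √(G² + L²)
(-1175 + I(23)) + T(39, -54) = (-1175 - 9) + (-2 + √(39² + (-54)²)) = -1184 + (-2 + √(1521 + 2916)) = -1184 + (-2 + √4437) = -1184 + (-2 + 3*√493) = -1186 + 3*√493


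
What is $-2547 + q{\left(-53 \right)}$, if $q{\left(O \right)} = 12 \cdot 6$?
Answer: $-2475$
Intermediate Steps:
$q{\left(O \right)} = 72$
$-2547 + q{\left(-53 \right)} = -2547 + 72 = -2475$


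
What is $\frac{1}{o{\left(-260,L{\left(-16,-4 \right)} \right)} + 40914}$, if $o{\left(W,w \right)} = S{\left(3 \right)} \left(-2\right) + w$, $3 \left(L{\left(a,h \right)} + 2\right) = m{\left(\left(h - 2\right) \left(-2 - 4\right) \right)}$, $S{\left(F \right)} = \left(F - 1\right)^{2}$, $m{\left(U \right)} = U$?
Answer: $\frac{1}{40916} \approx 2.444 \cdot 10^{-5}$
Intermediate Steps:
$S{\left(F \right)} = \left(-1 + F\right)^{2}$
$L{\left(a,h \right)} = 2 - 2 h$ ($L{\left(a,h \right)} = -2 + \frac{\left(h - 2\right) \left(-2 - 4\right)}{3} = -2 + \frac{\left(-2 + h\right) \left(-6\right)}{3} = -2 + \frac{12 - 6 h}{3} = -2 - \left(-4 + 2 h\right) = 2 - 2 h$)
$o{\left(W,w \right)} = -8 + w$ ($o{\left(W,w \right)} = \left(-1 + 3\right)^{2} \left(-2\right) + w = 2^{2} \left(-2\right) + w = 4 \left(-2\right) + w = -8 + w$)
$\frac{1}{o{\left(-260,L{\left(-16,-4 \right)} \right)} + 40914} = \frac{1}{\left(-8 + \left(2 - -8\right)\right) + 40914} = \frac{1}{\left(-8 + \left(2 + 8\right)\right) + 40914} = \frac{1}{\left(-8 + 10\right) + 40914} = \frac{1}{2 + 40914} = \frac{1}{40916}$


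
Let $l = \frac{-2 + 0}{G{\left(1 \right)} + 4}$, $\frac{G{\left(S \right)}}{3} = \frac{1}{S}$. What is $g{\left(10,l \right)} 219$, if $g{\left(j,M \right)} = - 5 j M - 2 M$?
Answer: $\frac{22776}{7} \approx 3253.7$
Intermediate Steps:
$G{\left(S \right)} = \frac{3}{S}$
$l = - \frac{2}{7}$ ($l = \frac{-2 + 0}{\frac{3}{1} + 4} = - \frac{2}{3 \cdot 1 + 4} = - \frac{2}{3 + 4} = - \frac{2}{7} \approx -0.28571$)
$g{\left(j,M \right)} = - 2 M - 5 M j$ ($g{\left(j,M \right)} = - 5 M j - 2 M = - 2 M - 5 M j$)
$g{\left(10,l \right)} 219 = \left(-1\right) \left(- \frac{2}{7}\right) \left(2 + 5 \cdot 10\right) 219 = \left(-1\right) \left(- \frac{2}{7}\right) \left(2 + 50\right) 219 = \left(-1\right) \left(- \frac{2}{7}\right) 52 \cdot 219 = \frac{104}{7} \cdot 219 = \frac{22776}{7}$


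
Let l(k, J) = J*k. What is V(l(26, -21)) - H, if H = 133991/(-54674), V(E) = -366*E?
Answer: 10925967455/54674 ≈ 1.9984e+5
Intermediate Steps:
H = -133991/54674 (H = 133991*(-1/54674) = -133991/54674 ≈ -2.4507)
V(l(26, -21)) - H = -(-7686)*26 - 1*(-133991/54674) = -366*(-546) + 133991/54674 = 199836 + 133991/54674 = 10925967455/54674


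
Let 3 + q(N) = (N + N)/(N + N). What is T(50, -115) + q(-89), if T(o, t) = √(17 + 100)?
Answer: -2 + 3*√13 ≈ 8.8167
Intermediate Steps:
T(o, t) = 3*√13 (T(o, t) = √117 = 3*√13)
q(N) = -2 (q(N) = -3 + (N + N)/(N + N) = -3 + (2*N)/((2*N)) = -3 + (2*N)*(1/(2*N)) = -3 + 1 = -2)
T(50, -115) + q(-89) = 3*√13 - 2 = -2 + 3*√13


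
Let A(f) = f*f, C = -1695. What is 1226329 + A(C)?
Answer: 4099354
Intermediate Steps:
A(f) = f²
1226329 + A(C) = 1226329 + (-1695)² = 1226329 + 2873025 = 4099354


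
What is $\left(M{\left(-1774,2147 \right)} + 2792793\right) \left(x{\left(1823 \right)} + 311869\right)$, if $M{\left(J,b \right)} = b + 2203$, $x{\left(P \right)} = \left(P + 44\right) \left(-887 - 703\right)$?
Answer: $-7431060719523$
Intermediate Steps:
$x{\left(P \right)} = -69960 - 1590 P$ ($x{\left(P \right)} = \left(44 + P\right) \left(-1590\right) = -69960 - 1590 P$)
$M{\left(J,b \right)} = 2203 + b$
$\left(M{\left(-1774,2147 \right)} + 2792793\right) \left(x{\left(1823 \right)} + 311869\right) = \left(\left(2203 + 2147\right) + 2792793\right) \left(\left(-69960 - 2898570\right) + 311869\right) = \left(4350 + 2792793\right) \left(\left(-69960 - 2898570\right) + 311869\right) = 2797143 \left(-2968530 + 311869\right) = 2797143 \left(-2656661\right) = -7431060719523$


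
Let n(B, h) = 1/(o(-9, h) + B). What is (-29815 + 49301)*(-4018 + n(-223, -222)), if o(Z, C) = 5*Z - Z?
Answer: -20278359218/259 ≈ -7.8295e+7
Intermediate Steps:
o(Z, C) = 4*Z
n(B, h) = 1/(-36 + B) (n(B, h) = 1/(4*(-9) + B) = 1/(-36 + B))
(-29815 + 49301)*(-4018 + n(-223, -222)) = (-29815 + 49301)*(-4018 + 1/(-36 - 223)) = 19486*(-4018 + 1/(-259)) = 19486*(-4018 - 1/259) = 19486*(-1040663/259) = -20278359218/259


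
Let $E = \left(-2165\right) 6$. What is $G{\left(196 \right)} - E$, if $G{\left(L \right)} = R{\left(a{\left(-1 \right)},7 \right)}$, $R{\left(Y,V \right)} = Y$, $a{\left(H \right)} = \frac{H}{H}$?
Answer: $12991$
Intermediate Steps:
$a{\left(H \right)} = 1$
$G{\left(L \right)} = 1$
$E = -12990$
$G{\left(196 \right)} - E = 1 - -12990 = 1 + 12990 = 12991$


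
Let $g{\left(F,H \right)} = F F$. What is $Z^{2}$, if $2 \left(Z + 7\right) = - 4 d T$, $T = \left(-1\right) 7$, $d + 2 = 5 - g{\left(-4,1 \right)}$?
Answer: $35721$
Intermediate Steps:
$g{\left(F,H \right)} = F^{2}$
$d = -13$ ($d = -2 + \left(5 - \left(-4\right)^{2}\right) = -2 + \left(5 - 16\right) = -2 - 11 = -13$)
$T = -7$
$Z = -189$ ($Z = -7 + \frac{\left(-4\right) \left(-13\right) \left(-7\right)}{2} = -7 + \frac{52 \left(-7\right)}{2} = -7 + \frac{1}{2} \left(-364\right) = -7 - 182 = -189$)
$Z^{2} = \left(-189\right)^{2} = 35721$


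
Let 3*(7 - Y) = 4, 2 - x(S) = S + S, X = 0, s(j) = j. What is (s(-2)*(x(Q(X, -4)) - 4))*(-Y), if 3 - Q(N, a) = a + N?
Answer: -544/3 ≈ -181.33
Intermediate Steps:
Q(N, a) = 3 - N - a (Q(N, a) = 3 - (a + N) = 3 - (N + a) = 3 + (-N - a) = 3 - N - a)
x(S) = 2 - 2*S (x(S) = 2 - (S + S) = 2 - 2*S)
Y = 17/3 (Y = 7 - 1/3*4 = 7 - 4/3 = 17/3 ≈ 5.6667)
(s(-2)*(x(Q(X, -4)) - 4))*(-Y) = (-2*((2 - 2*(3 - 1*0 - 1*(-4))) - 4))*(-1*17/3) = -2*((2 - 2*(3 + 0 + 4)) - 4)*(-17/3) = -2*((2 - 2*7) - 4)*(-17/3) = -2*((2 - 14) - 4)*(-17/3) = -2*(-12 - 4)*(-17/3) = -2*(-16)*(-17/3) = 32*(-17/3) = -544/3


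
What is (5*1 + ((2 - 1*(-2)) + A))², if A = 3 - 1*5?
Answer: 49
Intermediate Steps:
A = -2 (A = 3 - 5 = -2)
(5*1 + ((2 - 1*(-2)) + A))² = (5*1 + ((2 - 1*(-2)) - 2))² = (5 + ((2 + 2) - 2))² = (5 + (4 - 2))² = (5 + 2)² = 7² = 49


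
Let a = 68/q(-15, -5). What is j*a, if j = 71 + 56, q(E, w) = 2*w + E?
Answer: -8636/25 ≈ -345.44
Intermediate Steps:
q(E, w) = E + 2*w
a = -68/25 (a = 68/(-15 + 2*(-5)) = 68/(-15 - 10) = 68/(-25) = 68*(-1/25) = -68/25 ≈ -2.7200)
j = 127
j*a = 127*(-68/25) = -8636/25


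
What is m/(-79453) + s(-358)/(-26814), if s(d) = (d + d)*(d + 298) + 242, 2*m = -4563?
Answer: -3371352365/2130452742 ≈ -1.5825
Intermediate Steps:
m = -4563/2 (m = (½)*(-4563) = -4563/2 ≈ -2281.5)
s(d) = 242 + 2*d*(298 + d) (s(d) = (2*d)*(298 + d) + 242 = 2*d*(298 + d) + 242 = 242 + 2*d*(298 + d))
m/(-79453) + s(-358)/(-26814) = -4563/2/(-79453) + (242 + 2*(-358)² + 596*(-358))/(-26814) = -4563/2*(-1/79453) + (242 + 2*128164 - 213368)*(-1/26814) = 4563/158906 + (242 + 256328 - 213368)*(-1/26814) = 4563/158906 + 43202*(-1/26814) = 4563/158906 - 21601/13407 = -3371352365/2130452742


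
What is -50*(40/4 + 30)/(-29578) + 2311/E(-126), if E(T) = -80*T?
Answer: 44257379/149073120 ≈ 0.29688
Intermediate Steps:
-50*(40/4 + 30)/(-29578) + 2311/E(-126) = -50*(40/4 + 30)/(-29578) + 2311/((-80*(-126))) = -50*(40*(¼) + 30)*(-1/29578) + 2311/10080 = -50*(10 + 30)*(-1/29578) + 2311*(1/10080) = -50*40*(-1/29578) + 2311/10080 = -2000*(-1/29578) + 2311/10080 = 1000/14789 + 2311/10080 = 44257379/149073120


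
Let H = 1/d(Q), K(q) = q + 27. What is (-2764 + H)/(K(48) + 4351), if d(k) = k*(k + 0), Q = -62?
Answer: -10624815/17013544 ≈ -0.62449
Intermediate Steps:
K(q) = 27 + q
d(k) = k² (d(k) = k*k = k²)
H = 1/3844 (H = 1/((-62)²) = 1/3844 ≈ 0.00026015)
(-2764 + H)/(K(48) + 4351) = (-2764 + 1/3844)/((27 + 48) + 4351) = -10624815/(3844*(75 + 4351)) = -10624815/3844/4426 = -10624815/3844*1/4426 = -10624815/17013544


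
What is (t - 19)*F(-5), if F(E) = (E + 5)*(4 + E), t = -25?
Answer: 0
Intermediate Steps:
F(E) = (4 + E)*(5 + E) (F(E) = (5 + E)*(4 + E) = (4 + E)*(5 + E))
(t - 19)*F(-5) = (-25 - 19)*(20 + (-5)² + 9*(-5)) = -44*(20 + 25 - 45) = -44*0 = 0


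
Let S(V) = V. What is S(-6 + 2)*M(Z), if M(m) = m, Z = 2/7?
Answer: -8/7 ≈ -1.1429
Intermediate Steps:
Z = 2/7 (Z = 2*(⅐) = 2/7 ≈ 0.28571)
S(-6 + 2)*M(Z) = (-6 + 2)*(2/7) = -4*2/7 = -8/7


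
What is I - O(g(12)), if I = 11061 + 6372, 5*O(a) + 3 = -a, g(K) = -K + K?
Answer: 87168/5 ≈ 17434.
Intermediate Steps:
g(K) = 0
O(a) = -⅗ - a/5 (O(a) = -⅗ + (-a)/5 = -⅗ - a/5)
I = 17433
I - O(g(12)) = 17433 - (-⅗ - ⅕*0) = 17433 - (-⅗ + 0) = 17433 - 1*(-⅗) = 17433 + ⅗ = 87168/5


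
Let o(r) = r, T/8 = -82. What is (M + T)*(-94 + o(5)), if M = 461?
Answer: 17355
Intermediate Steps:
T = -656 (T = 8*(-82) = -656)
(M + T)*(-94 + o(5)) = (461 - 656)*(-94 + 5) = -195*(-89) = 17355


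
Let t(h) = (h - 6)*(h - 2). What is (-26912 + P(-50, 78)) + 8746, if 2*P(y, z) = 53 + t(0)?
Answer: -36267/2 ≈ -18134.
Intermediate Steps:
t(h) = (-6 + h)*(-2 + h)
P(y, z) = 65/2 (P(y, z) = (53 + (12 + 0² - 8*0))/2 = (53 + (12 + 0 + 0))/2 = (53 + 12)/2 = (½)*65 = 65/2)
(-26912 + P(-50, 78)) + 8746 = (-26912 + 65/2) + 8746 = -53759/2 + 8746 = -36267/2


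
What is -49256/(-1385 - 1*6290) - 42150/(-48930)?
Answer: 91119911/12517925 ≈ 7.2792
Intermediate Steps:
-49256/(-1385 - 1*6290) - 42150/(-48930) = -49256/(-1385 - 6290) - 42150*(-1/48930) = -49256/(-7675) + 1405/1631 = -49256*(-1/7675) + 1405/1631 = 49256/7675 + 1405/1631 = 91119911/12517925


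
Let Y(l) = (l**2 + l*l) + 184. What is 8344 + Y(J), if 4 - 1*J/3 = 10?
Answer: 9176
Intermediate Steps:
J = -18 (J = 12 - 3*10 = 12 - 30 = -18)
Y(l) = 184 + 2*l**2 (Y(l) = (l**2 + l**2) + 184 = 2*l**2 + 184 = 184 + 2*l**2)
8344 + Y(J) = 8344 + (184 + 2*(-18)**2) = 8344 + (184 + 2*324) = 8344 + (184 + 648) = 8344 + 832 = 9176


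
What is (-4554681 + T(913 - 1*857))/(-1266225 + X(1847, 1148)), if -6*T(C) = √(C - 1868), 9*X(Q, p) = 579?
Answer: 13664043/3798482 + I*√453/3798482 ≈ 3.5972 + 5.6032e-6*I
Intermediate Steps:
X(Q, p) = 193/3 (X(Q, p) = (⅑)*579 = 193/3)
T(C) = -√(-1868 + C)/6 (T(C) = -√(C - 1868)/6 = -√(-1868 + C)/6)
(-4554681 + T(913 - 1*857))/(-1266225 + X(1847, 1148)) = (-4554681 - √(-1868 + (913 - 1*857))/6)/(-1266225 + 193/3) = (-4554681 - √(-1868 + (913 - 857))/6)/(-3798482/3) = (-4554681 - √(-1868 + 56)/6)*(-3/3798482) = (-4554681 - I*√453/3)*(-3/3798482) = 13664043/3798482 + I*√453/3798482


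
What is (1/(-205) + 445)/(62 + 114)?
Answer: 11403/4510 ≈ 2.5284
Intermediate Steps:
(1/(-205) + 445)/(62 + 114) = (-1/205 + 445)/176 = (91224/205)*(1/176) = 11403/4510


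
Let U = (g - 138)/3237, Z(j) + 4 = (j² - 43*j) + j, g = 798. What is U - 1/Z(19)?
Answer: 98099/475839 ≈ 0.20616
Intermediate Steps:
Z(j) = -4 + j² - 42*j (Z(j) = -4 + ((j² - 43*j) + j) = -4 + (j² - 42*j) = -4 + j² - 42*j)
U = 220/1079 (U = (798 - 138)/3237 = 660*(1/3237) = 220/1079 ≈ 0.20389)
U - 1/Z(19) = 220/1079 - 1/(-4 + 19² - 42*19) = 220/1079 - 1/(-4 + 361 - 798) = 220/1079 - 1/(-441) = 220/1079 - 1*(-1/441) = 220/1079 + 1/441 = 98099/475839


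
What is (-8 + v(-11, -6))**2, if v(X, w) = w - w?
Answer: 64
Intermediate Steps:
v(X, w) = 0
(-8 + v(-11, -6))**2 = (-8 + 0)**2 = (-8)**2 = 64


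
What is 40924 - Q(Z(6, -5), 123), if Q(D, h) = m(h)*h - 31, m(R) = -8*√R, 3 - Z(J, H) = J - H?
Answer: 40955 + 984*√123 ≈ 51868.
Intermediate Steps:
Z(J, H) = 3 + H - J (Z(J, H) = 3 - (J - H) = 3 + (H - J) = 3 + H - J)
Q(D, h) = -31 - 8*h^(3/2) (Q(D, h) = (-8*√h)*h - 31 = -8*h^(3/2) - 31 = -31 - 8*h^(3/2))
40924 - Q(Z(6, -5), 123) = 40924 - (-31 - 984*√123) = 40924 + (31 + 984*√123) = 40955 + 984*√123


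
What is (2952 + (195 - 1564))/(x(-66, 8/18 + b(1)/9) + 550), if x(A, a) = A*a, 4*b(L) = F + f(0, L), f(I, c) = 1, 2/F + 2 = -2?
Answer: 6332/2079 ≈ 3.0457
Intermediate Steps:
F = -1/2 (F = 2/(-2 - 2) = 2/(-4) = 2*(-1/4) = -1/2 ≈ -0.50000)
b(L) = 1/8 (b(L) = (-1/2 + 1)/4 = (1/4)*(1/2) = 1/8)
(2952 + (195 - 1564))/(x(-66, 8/18 + b(1)/9) + 550) = (2952 + (195 - 1564))/(-66*(8/18 + (1/8)/9) + 550) = (2952 - 1369)/(-66*(8*(1/18) + (1/8)*(1/9)) + 550) = 1583/(-66*(4/9 + 1/72) + 550) = 1583/(-66*11/24 + 550) = 1583/(-121/4 + 550) = 1583/(2079/4) = 1583*(4/2079) = 6332/2079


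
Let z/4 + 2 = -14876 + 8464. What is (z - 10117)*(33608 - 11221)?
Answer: -800850151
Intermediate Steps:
z = -25656 (z = -8 + 4*(-14876 + 8464) = -8 + 4*(-6412) = -8 - 25648 = -25656)
(z - 10117)*(33608 - 11221) = (-25656 - 10117)*(33608 - 11221) = -35773*22387 = -800850151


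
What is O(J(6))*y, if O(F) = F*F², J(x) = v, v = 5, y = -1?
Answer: -125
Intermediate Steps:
J(x) = 5
O(F) = F³
O(J(6))*y = 5³*(-1) = 125*(-1) = -125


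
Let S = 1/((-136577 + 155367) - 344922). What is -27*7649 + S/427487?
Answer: -28792856389022533/139417190284 ≈ -2.0652e+5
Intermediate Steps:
S = -1/326132 (S = 1/(18790 - 344922) = 1/(-326132) = -1/326132 ≈ -3.0662e-6)
-27*7649 + S/427487 = -27*7649 - 1/326132/427487 = -206523 - 1/326132*1/427487 = -206523 - 1/139417190284 = -28792856389022533/139417190284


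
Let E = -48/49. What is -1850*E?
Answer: 88800/49 ≈ 1812.2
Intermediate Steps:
E = -48/49 (E = -48*1/49 = -48/49 ≈ -0.97959)
-1850*E = -1850*(-48/49) = 88800/49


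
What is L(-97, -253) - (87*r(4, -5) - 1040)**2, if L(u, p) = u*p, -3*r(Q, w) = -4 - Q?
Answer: -628323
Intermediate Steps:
r(Q, w) = 4/3 + Q/3 (r(Q, w) = -(-4 - Q)/3 = 4/3 + Q/3)
L(u, p) = p*u
L(-97, -253) - (87*r(4, -5) - 1040)**2 = -253*(-97) - (87*(4/3 + (1/3)*4) - 1040)**2 = 24541 - (87*(4/3 + 4/3) - 1040)**2 = 24541 - (87*(8/3) - 1040)**2 = 24541 - (232 - 1040)**2 = 24541 - 1*(-808)**2 = 24541 - 1*652864 = 24541 - 652864 = -628323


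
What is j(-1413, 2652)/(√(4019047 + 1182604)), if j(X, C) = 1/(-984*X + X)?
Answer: √30779/555768000333 ≈ 3.1567e-10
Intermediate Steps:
j(X, C) = -1/(983*X) (j(X, C) = 1/(-983*X) = -1/(983*X))
j(-1413, 2652)/(√(4019047 + 1182604)) = (-1/983/(-1413))/(√(4019047 + 1182604)) = (-1/983*(-1/1413))/(√5201651) = 1/(1388979*((13*√30779))) = (√30779/400127)/1388979 = √30779/555768000333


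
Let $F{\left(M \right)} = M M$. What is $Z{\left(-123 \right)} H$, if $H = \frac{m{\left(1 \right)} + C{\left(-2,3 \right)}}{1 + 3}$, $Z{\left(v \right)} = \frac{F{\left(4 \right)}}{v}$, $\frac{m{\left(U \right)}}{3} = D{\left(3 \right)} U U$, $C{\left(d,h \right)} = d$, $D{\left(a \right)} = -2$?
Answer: $\frac{32}{123} \approx 0.26016$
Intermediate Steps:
$F{\left(M \right)} = M^{2}$
$m{\left(U \right)} = - 6 U^{2}$ ($m{\left(U \right)} = 3 - 2 U U = 3 \left(- 2 U^{2}\right) = - 6 U^{2}$)
$Z{\left(v \right)} = \frac{16}{v}$ ($Z{\left(v \right)} = \frac{4^{2}}{v} = \frac{16}{v}$)
$H = -2$ ($H = \frac{- 6 \cdot 1^{2} - 2}{1 + 3} = \frac{\left(-6\right) 1 - 2}{4} = \left(-6 - 2\right) \frac{1}{4} = \left(-8\right) \frac{1}{4} = -2$)
$Z{\left(-123 \right)} H = \frac{16}{-123} \left(-2\right) = 16 \left(- \frac{1}{123}\right) \left(-2\right) = \left(- \frac{16}{123}\right) \left(-2\right) = \frac{32}{123}$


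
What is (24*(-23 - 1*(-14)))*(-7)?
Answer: 1512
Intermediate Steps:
(24*(-23 - 1*(-14)))*(-7) = (24*(-23 + 14))*(-7) = (24*(-9))*(-7) = -216*(-7) = 1512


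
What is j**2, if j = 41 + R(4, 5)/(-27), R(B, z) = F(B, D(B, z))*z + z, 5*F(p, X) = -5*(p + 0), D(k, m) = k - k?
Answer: 139876/81 ≈ 1726.9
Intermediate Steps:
D(k, m) = 0
F(p, X) = -p (F(p, X) = (-5*(p + 0))/5 = (-5*p)/5 = -p)
R(B, z) = z - B*z (R(B, z) = (-B)*z + z = -B*z + z = z - B*z)
j = 374/9 (j = 41 + (5*(1 - 1*4))/(-27) = 41 + (5*(1 - 4))*(-1/27) = 41 + (5*(-3))*(-1/27) = 41 - 15*(-1/27) = 41 + 5/9 = 374/9 ≈ 41.556)
j**2 = (374/9)**2 = 139876/81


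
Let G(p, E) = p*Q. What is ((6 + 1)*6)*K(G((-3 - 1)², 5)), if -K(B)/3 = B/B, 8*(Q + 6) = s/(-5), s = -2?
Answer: -126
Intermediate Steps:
Q = -119/20 (Q = -6 + (-2/(-5))/8 = -6 + (-2*(-⅕))/8 = -6 + (⅛)*(⅖) = -6 + 1/20 = -119/20 ≈ -5.9500)
G(p, E) = -119*p/20 (G(p, E) = p*(-119/20) = -119*p/20)
K(B) = -3 (K(B) = -3*B/B = -3*1 = -3)
((6 + 1)*6)*K(G((-3 - 1)², 5)) = ((6 + 1)*6)*(-3) = (7*6)*(-3) = 42*(-3) = -126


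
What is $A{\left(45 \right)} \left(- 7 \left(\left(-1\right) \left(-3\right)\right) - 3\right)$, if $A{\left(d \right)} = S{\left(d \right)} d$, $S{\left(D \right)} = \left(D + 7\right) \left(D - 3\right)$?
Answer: $-2358720$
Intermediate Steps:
$S{\left(D \right)} = \left(-3 + D\right) \left(7 + D\right)$ ($S{\left(D \right)} = \left(7 + D\right) \left(-3 + D\right) = \left(-3 + D\right) \left(7 + D\right)$)
$A{\left(d \right)} = d \left(-21 + d^{2} + 4 d\right)$ ($A{\left(d \right)} = \left(-21 + d^{2} + 4 d\right) d = d \left(-21 + d^{2} + 4 d\right)$)
$A{\left(45 \right)} \left(- 7 \left(\left(-1\right) \left(-3\right)\right) - 3\right) = 45 \left(-21 + 45^{2} + 4 \cdot 45\right) \left(- 7 \left(\left(-1\right) \left(-3\right)\right) - 3\right) = 45 \left(-21 + 2025 + 180\right) \left(\left(-7\right) 3 - 3\right) = 45 \cdot 2184 \left(-21 - 3\right) = 98280 \left(-24\right) = -2358720$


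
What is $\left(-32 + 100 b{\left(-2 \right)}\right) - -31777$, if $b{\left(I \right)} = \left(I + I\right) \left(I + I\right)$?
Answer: $33345$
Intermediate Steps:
$b{\left(I \right)} = 4 I^{2}$ ($b{\left(I \right)} = 2 I 2 I = 4 I^{2}$)
$\left(-32 + 100 b{\left(-2 \right)}\right) - -31777 = \left(-32 + 100 \cdot 4 \left(-2\right)^{2}\right) - -31777 = \left(-32 + 100 \cdot 4 \cdot 4\right) + 31777 = \left(-32 + 100 \cdot 16\right) + 31777 = \left(-32 + 1600\right) + 31777 = 1568 + 31777 = 33345$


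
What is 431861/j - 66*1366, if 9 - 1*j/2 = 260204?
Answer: -46916712701/520390 ≈ -90157.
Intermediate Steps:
j = -520390 (j = 18 - 2*260204 = 18 - 520408 = -520390)
431861/j - 66*1366 = 431861/(-520390) - 66*1366 = 431861*(-1/520390) - 1*90156 = -431861/520390 - 90156 = -46916712701/520390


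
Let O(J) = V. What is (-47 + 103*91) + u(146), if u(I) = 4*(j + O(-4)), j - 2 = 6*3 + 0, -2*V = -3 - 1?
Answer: 9414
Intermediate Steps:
V = 2 (V = -(-3 - 1)/2 = -½*(-4) = 2)
j = 20 (j = 2 + (6*3 + 0) = 2 + (18 + 0) = 2 + 18 = 20)
O(J) = 2
u(I) = 88 (u(I) = 4*(20 + 2) = 4*22 = 88)
(-47 + 103*91) + u(146) = (-47 + 103*91) + 88 = (-47 + 9373) + 88 = 9326 + 88 = 9414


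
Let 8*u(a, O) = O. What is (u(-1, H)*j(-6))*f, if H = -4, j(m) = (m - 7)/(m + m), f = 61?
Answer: -793/24 ≈ -33.042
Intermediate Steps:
j(m) = (-7 + m)/(2*m) (j(m) = (-7 + m)/((2*m)) = (-7 + m)*(1/(2*m)) = (-7 + m)/(2*m))
u(a, O) = O/8
(u(-1, H)*j(-6))*f = (((1/8)*(-4))*((1/2)*(-7 - 6)/(-6)))*61 = -(-1)*(-13)/(4*6)*61 = -1/2*13/12*61 = -13/24*61 = -793/24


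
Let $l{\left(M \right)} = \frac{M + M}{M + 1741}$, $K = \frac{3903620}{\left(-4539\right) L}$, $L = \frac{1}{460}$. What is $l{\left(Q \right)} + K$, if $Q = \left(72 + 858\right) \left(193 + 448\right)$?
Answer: $- \frac{1073570737121060}{2713736469} \approx -3.9561 \cdot 10^{5}$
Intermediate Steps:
$L = \frac{1}{460} \approx 0.0021739$
$Q = 596130$ ($Q = 930 \cdot 641 = 596130$)
$K = - \frac{1795665200}{4539}$ ($K = \frac{3903620}{\left(-4539\right) \frac{1}{460}} = \frac{3903620}{- \frac{4539}{460}} = 3903620 \left(- \frac{460}{4539}\right) = - \frac{1795665200}{4539} \approx -3.9561 \cdot 10^{5}$)
$l{\left(M \right)} = \frac{2 M}{1741 + M}$
$l{\left(Q \right)} + K = 2 \cdot 596130 \frac{1}{1741 + 596130} - \frac{1795665200}{4539} = 2 \cdot 596130 \cdot \frac{1}{597871} - \frac{1795665200}{4539} = \frac{1192260}{597871} - \frac{1795665200}{4539} = - \frac{1073570737121060}{2713736469}$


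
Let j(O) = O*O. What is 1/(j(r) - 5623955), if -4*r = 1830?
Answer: -4/21658595 ≈ -1.8468e-7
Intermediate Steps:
r = -915/2 (r = -¼*1830 = -915/2 ≈ -457.50)
j(O) = O²
1/(j(r) - 5623955) = 1/((-915/2)² - 5623955) = 1/(837225/4 - 5623955) = 1/(-21658595/4) = -4/21658595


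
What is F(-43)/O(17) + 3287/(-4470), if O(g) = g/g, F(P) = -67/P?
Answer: 158149/192210 ≈ 0.82279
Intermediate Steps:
O(g) = 1
F(-43)/O(17) + 3287/(-4470) = -67/(-43)/1 + 3287/(-4470) = -67*(-1/43)*1 + 3287*(-1/4470) = (67/43)*1 - 3287/4470 = 67/43 - 3287/4470 = 158149/192210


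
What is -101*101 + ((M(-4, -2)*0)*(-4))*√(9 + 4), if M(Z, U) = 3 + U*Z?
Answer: -10201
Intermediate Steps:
-101*101 + ((M(-4, -2)*0)*(-4))*√(9 + 4) = -101*101 + (((3 - 2*(-4))*0)*(-4))*√(9 + 4) = -10201 + (((3 + 8)*0)*(-4))*√13 = -10201 + ((11*0)*(-4))*√13 = -10201 + (0*(-4))*√13 = -10201 + 0*√13 = -10201 + 0 = -10201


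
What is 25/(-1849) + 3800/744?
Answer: 875950/171957 ≈ 5.0940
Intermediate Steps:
25/(-1849) + 3800/744 = 25*(-1/1849) + 3800*(1/744) = -25/1849 + 475/93 = 875950/171957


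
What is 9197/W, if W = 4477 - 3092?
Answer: 9197/1385 ≈ 6.6404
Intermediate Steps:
W = 1385
9197/W = 9197/1385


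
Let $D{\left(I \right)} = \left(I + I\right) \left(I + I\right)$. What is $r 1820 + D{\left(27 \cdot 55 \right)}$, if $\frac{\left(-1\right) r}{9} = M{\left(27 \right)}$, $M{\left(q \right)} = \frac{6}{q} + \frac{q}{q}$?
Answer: $8800880$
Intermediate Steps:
$M{\left(q \right)} = 1 + \frac{6}{q}$ ($M{\left(q \right)} = \frac{6}{q} + 1 = 1 + \frac{6}{q}$)
$D{\left(I \right)} = 4 I^{2}$ ($D{\left(I \right)} = 2 I 2 I = 4 I^{2}$)
$r = -11$ ($r = - 9 \frac{6 + 27}{27} = - 9 \cdot \frac{1}{27} \cdot 33 = \left(-9\right) \frac{11}{9} = -11$)
$r 1820 + D{\left(27 \cdot 55 \right)} = \left(-11\right) 1820 + 4 \left(27 \cdot 55\right)^{2} = -20020 + 4 \cdot 1485^{2} = -20020 + 4 \cdot 2205225 = -20020 + 8820900 = 8800880$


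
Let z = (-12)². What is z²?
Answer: 20736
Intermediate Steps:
z = 144
z² = 144² = 20736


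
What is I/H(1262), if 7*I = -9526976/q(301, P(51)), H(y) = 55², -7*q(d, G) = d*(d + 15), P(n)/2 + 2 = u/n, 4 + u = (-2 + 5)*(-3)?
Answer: 2381744/71931475 ≈ 0.033111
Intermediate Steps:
u = -13 (u = -4 + (-2 + 5)*(-3) = -4 + 3*(-3) = -4 - 9 = -13)
P(n) = -4 - 26/n (P(n) = -4 + 2*(-13/n) = -4 - 26/n)
q(d, G) = -d*(15 + d)/7 (q(d, G) = -d*(d + 15)/7 = -d*(15 + d)/7)
H(y) = 3025
I = 2381744/23779 (I = (-9526976*(-1/(43*(15 + 301))))/7 = (-9526976/((-⅐*301*316)))/7 = (-9526976/(-13588))/7 = (-9526976*(-1/13588))/7 = (⅐)*(2381744/3397) = 2381744/23779 ≈ 100.16)
I/H(1262) = (2381744/23779)/3025 = (2381744/23779)*(1/3025) = 2381744/71931475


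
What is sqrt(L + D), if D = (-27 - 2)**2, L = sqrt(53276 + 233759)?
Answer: sqrt(841 + sqrt(287035)) ≈ 37.105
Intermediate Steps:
L = sqrt(287035) ≈ 535.76
D = 841 (D = (-29)**2 = 841)
sqrt(L + D) = sqrt(sqrt(287035) + 841) = sqrt(841 + sqrt(287035))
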